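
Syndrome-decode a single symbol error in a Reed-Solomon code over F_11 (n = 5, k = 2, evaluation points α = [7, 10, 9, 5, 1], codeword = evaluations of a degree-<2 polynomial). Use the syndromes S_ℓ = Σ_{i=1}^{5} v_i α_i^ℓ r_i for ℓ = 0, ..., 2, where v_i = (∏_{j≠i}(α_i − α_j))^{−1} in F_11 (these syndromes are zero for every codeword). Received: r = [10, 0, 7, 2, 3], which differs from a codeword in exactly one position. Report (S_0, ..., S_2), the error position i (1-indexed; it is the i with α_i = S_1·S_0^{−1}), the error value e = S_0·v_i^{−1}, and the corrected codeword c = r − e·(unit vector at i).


S = (6, 6, 6), error at position 5, error magnitude e = 6, c = [10, 0, 7, 2, 8].

Step 1: column multipliers v_i = (∏_{j≠i}(α_i − α_j))^{−1} mod 11.
  i = 1 (α = 7): (7−10)(7−9)(7−5)(7−1) = (−3)·(−2)·2·6 = 72 ≡ 6, so v_1 = 6^{−1} = 2 (mod 11).
  i = 2 (α = 10): (10−7)(10−9)(10−5)(10−1) = 3·1·5·9 = 135 ≡ 3, so v_2 = 3^{−1} = 4 (mod 11).
  i = 3 (α = 9): (9−7)(9−10)(9−5)(9−1) = 2·(−1)·4·8 = −64 ≡ 2, so v_3 = 2^{−1} = 6 (mod 11).
  i = 4 (α = 5): (5−7)(5−10)(5−9)(5−1) = (−2)·(−5)·(−4)·4 = −160 ≡ 5, so v_4 = 5^{−1} = 9 (mod 11).
  i = 5 (α = 1): (1−7)(1−10)(1−9)(1−5) = (−6)·(−9)·(−8)·(−4) = 1728 ≡ 1, so v_5 = 1^{−1} = 1 (mod 11).
  v = [2, 4, 6, 9, 1].
Step 2: syndromes of r = [10, 0, 7, 2, 3] (all sums mod 11).
  S_0 = Σ v_i r_i = 2·10 + 4·0 + 6·7 + 9·2 + 1·3 = 83 ≡ 6.
  S_1 = Σ v_i α_i r_i = 2·7·10 + 4·10·0 + 6·9·7 + 9·5·2 + 1·1·3 = 611 ≡ 6.
  α_i^2 mod 11 = [5, 1, 4, 3, 1].
  S_2 = Σ v_i α_i^2 r_i = 2·5·10 + 4·1·0 + 6·4·7 + 9·3·2 + 1·1·3 = 325 ≡ 6.
  S = (6, 6, 6) ≠ 0, so r is not a codeword (an error is present).
Step 3: locate the error. For a single error e at position i, S_ℓ = v_i·e·α_i^ℓ, so α_err = S_1/S_0.
  S_0^{−1} = 6^{−1} = 2 (mod 11), so α_err = 6·2 = 12 ≡ 1 = α_5. Error position i = 5.
  Consistency check: S_2/S_1 = 6·2 = 12 ≡ 1 = α_err ✓ (single-error assumption holds).
Step 4: error magnitude e = S_0/v_5 = S_0·∏_{j≠5}(α_5 − α_j) = 6·1 = 6 ≡ 6 (mod 11).
Step 5: correct position 5: c_5 = r_5 − e = 3 − 6 ≡ 8 (mod 11). Hence c = [10, 0, 7, 2, 8].
  Check: interpolating c through the α_i gives m(x) = 4 + 4·x (degree < 2) with m(α_i) = c_i for every i, so c is indeed a codeword.


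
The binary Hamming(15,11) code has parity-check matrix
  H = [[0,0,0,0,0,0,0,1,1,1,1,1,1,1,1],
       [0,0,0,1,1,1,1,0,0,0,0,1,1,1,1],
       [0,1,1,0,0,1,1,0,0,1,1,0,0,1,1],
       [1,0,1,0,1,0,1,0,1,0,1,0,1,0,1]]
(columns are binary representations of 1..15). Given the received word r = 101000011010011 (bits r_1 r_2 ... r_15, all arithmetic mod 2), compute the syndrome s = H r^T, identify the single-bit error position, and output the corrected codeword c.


s = (1, 0, 0, 1)^T, error position = 9, corrected codeword c = 101000010010011

Compute s = H r^T mod 2 one row at a time:
  s_1 = 1 + 1 + 0 + 1 + 0 + 0 + 1 + 1 = 5 ≡ 1 (mod 2).
  s_2 = 0 + 0 + 0 + 0 + 0 + 0 + 1 + 1 = 2 ≡ 0 (mod 2).
  s_3 = 0 + 1 + 0 + 0 + 0 + 1 + 1 + 1 = 4 ≡ 0 (mod 2).
  s_4 = 1 + 1 + 0 + 0 + 1 + 1 + 0 + 1 = 5 ≡ 1 (mod 2).
s = (1, 0, 0, 1)^T — this equals column 9 of H (binary 1001), so error is at position 9.
Correct: flip bit 9 of r = 101000011010011 to get c = 101000010010011.


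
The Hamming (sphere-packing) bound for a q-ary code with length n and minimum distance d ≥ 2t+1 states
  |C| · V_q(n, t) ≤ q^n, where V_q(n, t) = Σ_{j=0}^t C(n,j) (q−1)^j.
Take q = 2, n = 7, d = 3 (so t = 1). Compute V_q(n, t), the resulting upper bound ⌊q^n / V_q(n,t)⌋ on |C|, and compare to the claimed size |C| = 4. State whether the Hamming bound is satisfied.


V_q(n, t) = 8, q^n = 128, Hamming bound = 16, |C| = 4 ≤ bound (satisfied).

Step 1: Compute V_q(n, t) = Σ_{j=0}^1 C(n, j) (q−1)^j.
  j = 0: C(7,0)·(1)^0 = 1·1 = 1.
  j = 1: C(7,1)·(1)^1 = 7·1 = 7.
  V_q(n, t) = 1 + 7 = 8.
Step 2: q^n = 2^7 = 128.
Step 3: Hamming bound ⌊q^n / V_q(n,t)⌋ = ⌊128/8⌋ = 16.
Step 4: Compare |C| = 4 to 16: satisfied.
The claimed |C| lies below the Hamming bound.


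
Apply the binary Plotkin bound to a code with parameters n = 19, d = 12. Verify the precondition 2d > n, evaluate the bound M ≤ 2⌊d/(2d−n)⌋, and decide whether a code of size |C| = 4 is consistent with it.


Plotkin bound M ≤ 4; given |C| = 4 ≤ bound (satisfied).

Check applicability: 2d = 24, n = 19.
2d − n = 5 > 0, so Plotkin applies.
Compute d/(2d−n) = 12/5 ≈ 2.4000.
⌊d/(2d−n)⌋ = 2.
Plotkin bound: M ≤ 2·2 = 4.
Given |C| = 4, check: satisfied.
This |C| is at the Plotkin bound.


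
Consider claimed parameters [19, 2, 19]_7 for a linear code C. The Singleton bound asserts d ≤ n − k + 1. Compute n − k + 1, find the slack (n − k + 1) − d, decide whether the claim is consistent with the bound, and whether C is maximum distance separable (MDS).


Singleton RHS = n − k + 1 = 18, slack = -1, bound violated (no such code; not MDS).

Singleton bound: d ≤ n − k + 1.
Here n = 19, k = 2, so n − k + 1 = 18.
Given d = 19, check d ≤ 18: NO.
Slack = (n − k + 1) − d = -1.
The slack is negative: d = 19 exceeds n − k + 1 = 18 by 1, so the Singleton bound is violated and no linear [19, 2, 19]_7 code can exist. In particular it is not MDS (MDS requires d = n − k + 1 exactly).
Description: the claimed parameters are [19, 2, 19]_7; such a code would be impossible (violates the Singleton bound).


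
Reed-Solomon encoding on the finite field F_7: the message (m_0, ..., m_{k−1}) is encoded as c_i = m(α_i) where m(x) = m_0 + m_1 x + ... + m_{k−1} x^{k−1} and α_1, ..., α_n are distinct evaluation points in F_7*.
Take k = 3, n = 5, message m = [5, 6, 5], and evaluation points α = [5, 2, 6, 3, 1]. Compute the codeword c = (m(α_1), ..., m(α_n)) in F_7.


c = [6, 2, 4, 5, 2]

Message polynomial: m(x) = 5 + 6·x + 5·x^2 (mod 7).
For each evaluation point α_i, compute m(α_i) mod 7:
  α_1 = 5: Horner steps 5 → 3 → 6, so m(5) = 6.
  α_2 = 2: Horner steps 5 → 2 → 2, so m(2) = 2.
  α_3 = 6: Horner steps 5 → 1 → 4, so m(6) = 4.
  α_4 = 3: Horner steps 5 → 0 → 5, so m(3) = 5.
  α_5 = 1: Horner steps 5 → 4 → 2, so m(1) = 2.
Codeword c = [6, 2, 4, 5, 2] ∈ F_7^5.


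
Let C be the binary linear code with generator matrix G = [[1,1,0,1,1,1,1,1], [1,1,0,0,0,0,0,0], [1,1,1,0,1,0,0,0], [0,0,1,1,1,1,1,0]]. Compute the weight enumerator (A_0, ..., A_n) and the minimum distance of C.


Weight distribution: A_0 = 1, A_2 = 4, A_3 = 1, A_4 = 3, A_5 = 4, A_7 = 3. Minimum distance d = 2.

Enumerate all 2^4 = 16 messages m ∈ F_2^4.
For each, compute codeword c = mG in F_2^8, then tally its weight.
  m = 0000 → c = 00000000, weight = 0.
  m = 1000 → c = 11011111, weight = 7.
  m = 0100 → c = 11000000, weight = 2.
  m = 1100 → c = 00011111, weight = 5.
  m = 0010 → c = 11101000, weight = 4.
  m = 1010 → c = 00110111, weight = 5.
  m = 0110 → c = 00101000, weight = 2.
  m = 1110 → c = 11110111, weight = 7.
  m = 0001 → c = 00111110, weight = 5.
  m = 1001 → c = 11100001, weight = 4.
  m = 0101 → c = 11111110, weight = 7.
  m = 1101 → c = 00100001, weight = 2.
  m = 0011 → c = 11010110, weight = 5.
  m = 1011 → c = 00001001, weight = 2.
  m = 0111 → c = 00010110, weight = 3.
  m = 1111 → c = 11001001, weight = 4.
Tally weights:
  weight 0: 1 codewords.
  weight 2: 4 codewords.
  weight 3: 1 codewords.
  weight 4: 3 codewords.
  weight 5: 4 codewords.
  weight 7: 3 codewords.
Minimum distance d = smallest w > 0 with A_w > 0 = 2.
Sanity: Σ A_w = 16 = 2^4 = 16 ✓.


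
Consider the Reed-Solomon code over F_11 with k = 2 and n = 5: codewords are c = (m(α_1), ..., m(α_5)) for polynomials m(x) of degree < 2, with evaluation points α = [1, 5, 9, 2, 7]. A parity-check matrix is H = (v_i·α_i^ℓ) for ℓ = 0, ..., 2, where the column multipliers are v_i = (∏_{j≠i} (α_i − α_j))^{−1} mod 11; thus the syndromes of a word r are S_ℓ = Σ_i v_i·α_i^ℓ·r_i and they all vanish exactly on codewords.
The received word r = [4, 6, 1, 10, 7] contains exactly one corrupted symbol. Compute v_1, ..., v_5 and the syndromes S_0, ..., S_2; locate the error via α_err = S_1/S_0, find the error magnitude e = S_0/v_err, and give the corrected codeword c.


S = (6, 10, 2), error at position 3, error magnitude e = 4, c = [4, 6, 8, 10, 7].

Step 1: column multipliers v_i = (∏_{j≠i}(α_i − α_j))^{−1} mod 11.
  i = 1 (α = 1): (1−5)(1−9)(1−2)(1−7) = (−4)·(−8)·(−1)·(−6) = 192 ≡ 5, so v_1 = 5^{−1} = 9 (mod 11).
  i = 2 (α = 5): (5−1)(5−9)(5−2)(5−7) = 4·(−4)·3·(−2) = 96 ≡ 8, so v_2 = 8^{−1} = 7 (mod 11).
  i = 3 (α = 9): (9−1)(9−5)(9−2)(9−7) = 8·4·7·2 = 448 ≡ 8, so v_3 = 8^{−1} = 7 (mod 11).
  i = 4 (α = 2): (2−1)(2−5)(2−9)(2−7) = 1·(−3)·(−7)·(−5) = −105 ≡ 5, so v_4 = 5^{−1} = 9 (mod 11).
  i = 5 (α = 7): (7−1)(7−5)(7−9)(7−2) = 6·2·(−2)·5 = −120 ≡ 1, so v_5 = 1^{−1} = 1 (mod 11).
  v = [9, 7, 7, 9, 1].
Step 2: syndromes of r = [4, 6, 1, 10, 7] (all sums mod 11).
  S_0 = Σ v_i r_i = 9·4 + 7·6 + 7·1 + 9·10 + 1·7 = 182 ≡ 6.
  S_1 = Σ v_i α_i r_i = 9·1·4 + 7·5·6 + 7·9·1 + 9·2·10 + 1·7·7 = 538 ≡ 10.
  α_i^2 mod 11 = [1, 3, 4, 4, 5].
  S_2 = Σ v_i α_i^2 r_i = 9·1·4 + 7·3·6 + 7·4·1 + 9·4·10 + 1·5·7 = 585 ≡ 2.
  S = (6, 10, 2) ≠ 0, so r is not a codeword (an error is present).
Step 3: locate the error. For a single error e at position i, S_ℓ = v_i·e·α_i^ℓ, so α_err = S_1/S_0.
  S_0^{−1} = 6^{−1} = 2 (mod 11), so α_err = 10·2 = 20 ≡ 9 = α_3. Error position i = 3.
  Consistency check: S_2/S_1 = 2·10 = 20 ≡ 9 = α_err ✓ (single-error assumption holds).
Step 4: error magnitude e = S_0/v_3 = S_0·∏_{j≠3}(α_3 − α_j) = 6·8 = 48 ≡ 4 (mod 11).
Step 5: correct position 3: c_3 = r_3 − e = 1 − 4 ≡ 8 (mod 11). Hence c = [4, 6, 8, 10, 7].
  Check: interpolating c through the α_i gives m(x) = 9 + 6·x (degree < 2) with m(α_i) = c_i for every i, so c is indeed a codeword.


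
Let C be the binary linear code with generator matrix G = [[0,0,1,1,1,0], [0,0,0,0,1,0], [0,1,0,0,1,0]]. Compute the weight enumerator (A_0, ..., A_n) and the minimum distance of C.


Weight distribution: A_0 = 1, A_1 = 2, A_2 = 2, A_3 = 2, A_4 = 1. Minimum distance d = 1.

Enumerate all 2^3 = 8 messages m ∈ F_2^3.
For each, compute codeword c = mG in F_2^6, then tally its weight.
  m = 000 → c = 000000, weight = 0.
  m = 100 → c = 001110, weight = 3.
  m = 010 → c = 000010, weight = 1.
  m = 110 → c = 001100, weight = 2.
  m = 001 → c = 010010, weight = 2.
  m = 101 → c = 011100, weight = 3.
  m = 011 → c = 010000, weight = 1.
  m = 111 → c = 011110, weight = 4.
Tally weights:
  weight 0: 1 codewords.
  weight 1: 2 codewords.
  weight 2: 2 codewords.
  weight 3: 2 codewords.
  weight 4: 1 codewords.
Minimum distance d = smallest w > 0 with A_w > 0 = 1.
Sanity: Σ A_w = 8 = 2^3 = 8 ✓.


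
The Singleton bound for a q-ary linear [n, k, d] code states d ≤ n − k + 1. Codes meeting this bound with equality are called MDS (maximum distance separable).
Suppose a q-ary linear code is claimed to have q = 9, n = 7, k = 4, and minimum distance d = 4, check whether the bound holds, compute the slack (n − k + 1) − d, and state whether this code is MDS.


Singleton RHS = n − k + 1 = 4, slack = 0, bound satisfied, MDS.

Singleton bound: d ≤ n − k + 1.
Here n = 7, k = 4, so n − k + 1 = 4.
Given d = 4, check d ≤ 4: YES.
Slack = (n − k + 1) − d = 0.
The code is MDS (slack = 0).
Description: the claimed parameters are [7, 4, 4]_9; such a code would be MDS (meets Singleton bound).


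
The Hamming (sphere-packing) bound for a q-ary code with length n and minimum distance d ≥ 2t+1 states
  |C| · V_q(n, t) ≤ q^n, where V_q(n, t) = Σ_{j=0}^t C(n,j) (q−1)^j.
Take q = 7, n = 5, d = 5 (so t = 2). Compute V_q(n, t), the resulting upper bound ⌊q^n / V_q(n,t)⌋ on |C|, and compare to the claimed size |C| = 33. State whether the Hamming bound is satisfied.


V_q(n, t) = 391, q^n = 16807, Hamming bound = 42, |C| = 33 ≤ bound (satisfied).

Step 1: Compute V_q(n, t) = Σ_{j=0}^2 C(n, j) (q−1)^j.
  j = 0: C(5,0)·(6)^0 = 1·1 = 1.
  j = 1: C(5,1)·(6)^1 = 5·6 = 30.
  j = 2: C(5,2)·(6)^2 = 10·36 = 360.
  V_q(n, t) = 1 + 30 + 360 = 391.
Step 2: q^n = 7^5 = 16807.
Step 3: Hamming bound ⌊q^n / V_q(n,t)⌋ = ⌊16807/391⌋ = 42.
Step 4: Compare |C| = 33 to 42: satisfied.
The claimed |C| lies below the Hamming bound.


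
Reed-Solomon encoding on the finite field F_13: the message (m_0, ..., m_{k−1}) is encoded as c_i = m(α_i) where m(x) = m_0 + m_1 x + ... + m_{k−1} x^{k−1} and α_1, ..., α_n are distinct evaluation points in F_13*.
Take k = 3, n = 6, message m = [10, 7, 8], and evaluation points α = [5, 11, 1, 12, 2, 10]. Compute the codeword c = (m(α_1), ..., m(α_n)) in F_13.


c = [11, 2, 12, 11, 4, 9]

Message polynomial: m(x) = 10 + 7·x + 8·x^2 (mod 13).
For each evaluation point α_i, compute m(α_i) mod 13:
  α_1 = 5: Horner steps 8 → 8 → 11, so m(5) = 11.
  α_2 = 11: Horner steps 8 → 4 → 2, so m(11) = 2.
  α_3 = 1: Horner steps 8 → 2 → 12, so m(1) = 12.
  α_4 = 12: Horner steps 8 → 12 → 11, so m(12) = 11.
  α_5 = 2: Horner steps 8 → 10 → 4, so m(2) = 4.
  α_6 = 10: Horner steps 8 → 9 → 9, so m(10) = 9.
Codeword c = [11, 2, 12, 11, 4, 9] ∈ F_13^6.


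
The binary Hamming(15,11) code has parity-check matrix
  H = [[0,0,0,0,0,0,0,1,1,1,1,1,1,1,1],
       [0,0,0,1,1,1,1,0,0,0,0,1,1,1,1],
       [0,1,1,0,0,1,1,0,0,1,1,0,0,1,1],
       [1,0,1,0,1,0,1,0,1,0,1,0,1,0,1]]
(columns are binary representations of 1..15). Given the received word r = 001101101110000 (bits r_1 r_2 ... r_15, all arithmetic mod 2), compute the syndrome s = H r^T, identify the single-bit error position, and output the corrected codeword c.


s = (1, 1, 1, 0)^T, error position = 14, corrected codeword c = 001101101110010

Compute s = H r^T mod 2 one row at a time:
  s_1 = 0 + 1 + 1 + 1 + 0 + 0 + 0 + 0 = 3 ≡ 1 (mod 2).
  s_2 = 1 + 0 + 1 + 1 + 0 + 0 + 0 + 0 = 3 ≡ 1 (mod 2).
  s_3 = 0 + 1 + 1 + 1 + 1 + 1 + 0 + 0 = 5 ≡ 1 (mod 2).
  s_4 = 0 + 1 + 0 + 1 + 1 + 1 + 0 + 0 = 4 ≡ 0 (mod 2).
s = (1, 1, 1, 0)^T — this equals column 14 of H (binary 1110), so error is at position 14.
Correct: flip bit 14 of r = 001101101110000 to get c = 001101101110010.


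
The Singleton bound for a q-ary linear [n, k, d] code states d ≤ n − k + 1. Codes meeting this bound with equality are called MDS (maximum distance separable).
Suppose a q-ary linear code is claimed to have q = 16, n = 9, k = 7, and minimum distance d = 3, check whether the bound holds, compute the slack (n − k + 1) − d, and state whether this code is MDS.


Singleton RHS = n − k + 1 = 3, slack = 0, bound satisfied, MDS.

Singleton bound: d ≤ n − k + 1.
Here n = 9, k = 7, so n − k + 1 = 3.
Given d = 3, check d ≤ 3: YES.
Slack = (n − k + 1) − d = 0.
The code is MDS (slack = 0).
Description: the claimed parameters are [9, 7, 3]_16; such a code would be MDS (meets Singleton bound).


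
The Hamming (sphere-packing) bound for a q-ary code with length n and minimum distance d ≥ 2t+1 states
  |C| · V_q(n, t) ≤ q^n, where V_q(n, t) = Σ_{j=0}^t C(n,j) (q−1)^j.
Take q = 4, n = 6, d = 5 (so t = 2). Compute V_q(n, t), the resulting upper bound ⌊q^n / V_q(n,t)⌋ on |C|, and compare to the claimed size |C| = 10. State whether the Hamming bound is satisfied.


V_q(n, t) = 154, q^n = 4096, Hamming bound = 26, |C| = 10 ≤ bound (satisfied).

Step 1: Compute V_q(n, t) = Σ_{j=0}^2 C(n, j) (q−1)^j.
  j = 0: C(6,0)·(3)^0 = 1·1 = 1.
  j = 1: C(6,1)·(3)^1 = 6·3 = 18.
  j = 2: C(6,2)·(3)^2 = 15·9 = 135.
  V_q(n, t) = 1 + 18 + 135 = 154.
Step 2: q^n = 4^6 = 4096.
Step 3: Hamming bound ⌊q^n / V_q(n,t)⌋ = ⌊4096/154⌋ = 26.
Step 4: Compare |C| = 10 to 26: satisfied.
The claimed |C| lies below the Hamming bound.


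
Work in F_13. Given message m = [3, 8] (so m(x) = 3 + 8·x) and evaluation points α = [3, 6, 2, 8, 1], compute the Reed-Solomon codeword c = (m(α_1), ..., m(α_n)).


c = [1, 12, 6, 2, 11]

Message polynomial: m(x) = 3 + 8·x (mod 13).
For each evaluation point α_i, compute m(α_i) mod 13:
  α_1 = 3: Horner steps 8 → 1, so m(3) = 1.
  α_2 = 6: Horner steps 8 → 12, so m(6) = 12.
  α_3 = 2: Horner steps 8 → 6, so m(2) = 6.
  α_4 = 8: Horner steps 8 → 2, so m(8) = 2.
  α_5 = 1: Horner steps 8 → 11, so m(1) = 11.
Codeword c = [1, 12, 6, 2, 11] ∈ F_13^5.


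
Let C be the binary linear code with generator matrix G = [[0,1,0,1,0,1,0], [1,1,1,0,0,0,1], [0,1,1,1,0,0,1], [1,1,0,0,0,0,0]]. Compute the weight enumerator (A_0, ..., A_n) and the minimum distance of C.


Weight distribution: A_0 = 1, A_1 = 1, A_2 = 4, A_3 = 4, A_4 = 3, A_5 = 3. Minimum distance d = 1.

Enumerate all 2^4 = 16 messages m ∈ F_2^4.
For each, compute codeword c = mG in F_2^7, then tally its weight.
  m = 0000 → c = 0000000, weight = 0.
  m = 1000 → c = 0101010, weight = 3.
  m = 0100 → c = 1110001, weight = 4.
  m = 1100 → c = 1011011, weight = 5.
  m = 0010 → c = 0111001, weight = 4.
  m = 1010 → c = 0010011, weight = 3.
  m = 0110 → c = 1001000, weight = 2.
  m = 1110 → c = 1100010, weight = 3.
  m = 0001 → c = 1100000, weight = 2.
  m = 1001 → c = 1001010, weight = 3.
  m = 0101 → c = 0010001, weight = 2.
  m = 1101 → c = 0111011, weight = 5.
  m = 0011 → c = 1011001, weight = 4.
  m = 1011 → c = 1110011, weight = 5.
  m = 0111 → c = 0101000, weight = 2.
  m = 1111 → c = 0000010, weight = 1.
Tally weights:
  weight 0: 1 codewords.
  weight 1: 1 codewords.
  weight 2: 4 codewords.
  weight 3: 4 codewords.
  weight 4: 3 codewords.
  weight 5: 3 codewords.
Minimum distance d = smallest w > 0 with A_w > 0 = 1.
Sanity: Σ A_w = 16 = 2^4 = 16 ✓.


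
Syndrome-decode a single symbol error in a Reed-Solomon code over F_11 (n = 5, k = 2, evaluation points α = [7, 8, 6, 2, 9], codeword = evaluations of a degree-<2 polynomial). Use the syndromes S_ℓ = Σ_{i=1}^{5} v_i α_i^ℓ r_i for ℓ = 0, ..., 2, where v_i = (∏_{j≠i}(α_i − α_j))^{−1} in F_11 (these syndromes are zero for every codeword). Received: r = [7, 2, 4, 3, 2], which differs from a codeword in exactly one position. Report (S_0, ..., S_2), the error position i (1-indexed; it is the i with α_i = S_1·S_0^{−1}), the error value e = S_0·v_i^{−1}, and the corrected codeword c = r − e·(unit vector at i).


S = (8, 9, 6), error at position 2, error magnitude e = 3, c = [7, 10, 4, 3, 2].

Step 1: column multipliers v_i = (∏_{j≠i}(α_i − α_j))^{−1} mod 11.
  i = 1 (α = 7): (7−8)(7−6)(7−2)(7−9) = (−1)·1·5·(−2) = 10 ≡ 10, so v_1 = 10^{−1} = 10 (mod 11).
  i = 2 (α = 8): (8−7)(8−6)(8−2)(8−9) = 1·2·6·(−1) = −12 ≡ 10, so v_2 = 10^{−1} = 10 (mod 11).
  i = 3 (α = 6): (6−7)(6−8)(6−2)(6−9) = (−1)·(−2)·4·(−3) = −24 ≡ 9, so v_3 = 9^{−1} = 5 (mod 11).
  i = 4 (α = 2): (2−7)(2−8)(2−6)(2−9) = (−5)·(−6)·(−4)·(−7) = 840 ≡ 4, so v_4 = 4^{−1} = 3 (mod 11).
  i = 5 (α = 9): (9−7)(9−8)(9−6)(9−2) = 2·1·3·7 = 42 ≡ 9, so v_5 = 9^{−1} = 5 (mod 11).
  v = [10, 10, 5, 3, 5].
Step 2: syndromes of r = [7, 2, 4, 3, 2] (all sums mod 11).
  S_0 = Σ v_i r_i = 10·7 + 10·2 + 5·4 + 3·3 + 5·2 = 129 ≡ 8.
  S_1 = Σ v_i α_i r_i = 10·7·7 + 10·8·2 + 5·6·4 + 3·2·3 + 5·9·2 = 878 ≡ 9.
  α_i^2 mod 11 = [5, 9, 3, 4, 4].
  S_2 = Σ v_i α_i^2 r_i = 10·5·7 + 10·9·2 + 5·3·4 + 3·4·3 + 5·4·2 = 666 ≡ 6.
  S = (8, 9, 6) ≠ 0, so r is not a codeword (an error is present).
Step 3: locate the error. For a single error e at position i, S_ℓ = v_i·e·α_i^ℓ, so α_err = S_1/S_0.
  S_0^{−1} = 8^{−1} = 7 (mod 11), so α_err = 9·7 = 63 ≡ 8 = α_2. Error position i = 2.
  Consistency check: S_2/S_1 = 6·5 = 30 ≡ 8 = α_err ✓ (single-error assumption holds).
Step 4: error magnitude e = S_0/v_2 = S_0·∏_{j≠2}(α_2 − α_j) = 8·10 = 80 ≡ 3 (mod 11).
Step 5: correct position 2: c_2 = r_2 − e = 2 − 3 ≡ 10 (mod 11). Hence c = [7, 10, 4, 3, 2].
  Check: interpolating c through the α_i gives m(x) = 8 + 3·x (degree < 2) with m(α_i) = c_i for every i, so c is indeed a codeword.


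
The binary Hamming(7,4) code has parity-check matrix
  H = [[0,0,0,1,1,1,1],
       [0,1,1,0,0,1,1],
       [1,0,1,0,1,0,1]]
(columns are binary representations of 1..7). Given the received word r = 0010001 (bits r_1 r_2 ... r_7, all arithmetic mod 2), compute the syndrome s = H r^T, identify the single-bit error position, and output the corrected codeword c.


s = (1, 0, 0)^T, error position = 4, corrected codeword c = 0011001

Compute s = H r^T mod 2 one row at a time:
  s_1 = 0 + 0 + 0 + 1 = 1 ≡ 1 (mod 2).
  s_2 = 0 + 1 + 0 + 1 = 2 ≡ 0 (mod 2).
  s_3 = 0 + 1 + 0 + 1 = 2 ≡ 0 (mod 2).
s = (1, 0, 0)^T — this equals column 4 of H (binary 100), so error is at position 4.
Correct: flip bit 4 of r = 0010001 to get c = 0011001.


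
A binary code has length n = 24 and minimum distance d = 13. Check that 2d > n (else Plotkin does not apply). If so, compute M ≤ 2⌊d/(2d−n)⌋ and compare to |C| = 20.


Plotkin bound M ≤ 12; given |C| = 20 > bound (violated).

Check applicability: 2d = 26, n = 24.
2d − n = 2 > 0, so Plotkin applies.
Compute d/(2d−n) = 13/2 ≈ 6.5000.
⌊d/(2d−n)⌋ = 6.
Plotkin bound: M ≤ 2·6 = 12.
Given |C| = 20, check: VIOLATED.
This |C| is above the Plotkin bound, so no binary code with n = 24, d = 13 and 20 codewords exists.


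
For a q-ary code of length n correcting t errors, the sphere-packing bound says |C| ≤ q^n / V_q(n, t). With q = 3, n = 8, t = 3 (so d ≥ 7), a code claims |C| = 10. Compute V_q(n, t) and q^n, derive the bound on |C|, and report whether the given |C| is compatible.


V_q(n, t) = 577, q^n = 6561, Hamming bound = 11, |C| = 10 ≤ bound (satisfied).

Step 1: Compute V_q(n, t) = Σ_{j=0}^3 C(n, j) (q−1)^j.
  j = 0: C(8,0)·(2)^0 = 1·1 = 1.
  j = 1: C(8,1)·(2)^1 = 8·2 = 16.
  j = 2: C(8,2)·(2)^2 = 28·4 = 112.
  j = 3: C(8,3)·(2)^3 = 56·8 = 448.
  V_q(n, t) = 1 + 16 + 112 + 448 = 577.
Step 2: q^n = 3^8 = 6561.
Step 3: Hamming bound ⌊q^n / V_q(n,t)⌋ = ⌊6561/577⌋ = 11.
Step 4: Compare |C| = 10 to 11: satisfied.
The claimed |C| lies below the Hamming bound.


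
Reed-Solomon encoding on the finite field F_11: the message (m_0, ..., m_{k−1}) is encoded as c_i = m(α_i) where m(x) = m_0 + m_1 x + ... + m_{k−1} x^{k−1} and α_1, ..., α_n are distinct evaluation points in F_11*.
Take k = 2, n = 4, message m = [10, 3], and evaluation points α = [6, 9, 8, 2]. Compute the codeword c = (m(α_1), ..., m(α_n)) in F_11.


c = [6, 4, 1, 5]

Message polynomial: m(x) = 10 + 3·x (mod 11).
For each evaluation point α_i, compute m(α_i) mod 11:
  α_1 = 6: Horner steps 3 → 6, so m(6) = 6.
  α_2 = 9: Horner steps 3 → 4, so m(9) = 4.
  α_3 = 8: Horner steps 3 → 1, so m(8) = 1.
  α_4 = 2: Horner steps 3 → 5, so m(2) = 5.
Codeword c = [6, 4, 1, 5] ∈ F_11^4.


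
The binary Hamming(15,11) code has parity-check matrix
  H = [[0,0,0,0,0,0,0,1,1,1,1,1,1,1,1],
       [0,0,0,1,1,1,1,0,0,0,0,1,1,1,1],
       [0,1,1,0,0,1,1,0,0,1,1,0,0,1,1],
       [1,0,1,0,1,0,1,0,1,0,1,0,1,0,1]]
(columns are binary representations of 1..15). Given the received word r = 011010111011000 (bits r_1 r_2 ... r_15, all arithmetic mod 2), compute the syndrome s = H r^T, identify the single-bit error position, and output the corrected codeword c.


s = (0, 1, 0, 1)^T, error position = 5, corrected codeword c = 011000111011000

Compute s = H r^T mod 2 one row at a time:
  s_1 = 1 + 1 + 0 + 1 + 1 + 0 + 0 + 0 = 4 ≡ 0 (mod 2).
  s_2 = 0 + 1 + 0 + 1 + 1 + 0 + 0 + 0 = 3 ≡ 1 (mod 2).
  s_3 = 1 + 1 + 0 + 1 + 0 + 1 + 0 + 0 = 4 ≡ 0 (mod 2).
  s_4 = 0 + 1 + 1 + 1 + 1 + 1 + 0 + 0 = 5 ≡ 1 (mod 2).
s = (0, 1, 0, 1)^T — this equals column 5 of H (binary 0101), so error is at position 5.
Correct: flip bit 5 of r = 011010111011000 to get c = 011000111011000.


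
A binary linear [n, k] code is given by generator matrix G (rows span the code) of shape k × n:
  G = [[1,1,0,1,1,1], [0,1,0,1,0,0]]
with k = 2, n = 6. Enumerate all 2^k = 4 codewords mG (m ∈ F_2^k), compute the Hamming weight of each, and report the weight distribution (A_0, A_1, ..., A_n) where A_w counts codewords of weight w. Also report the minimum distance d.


Weight distribution: A_0 = 1, A_2 = 1, A_3 = 1, A_5 = 1. Minimum distance d = 2.

Enumerate all 2^2 = 4 messages m ∈ F_2^2.
For each, compute codeword c = mG in F_2^6, then tally its weight.
  m = 00 → c = 000000, weight = 0.
  m = 10 → c = 110111, weight = 5.
  m = 01 → c = 010100, weight = 2.
  m = 11 → c = 100011, weight = 3.
Tally weights:
  weight 0: 1 codewords.
  weight 2: 1 codewords.
  weight 3: 1 codewords.
  weight 5: 1 codewords.
Minimum distance d = smallest w > 0 with A_w > 0 = 2.
Sanity: Σ A_w = 4 = 2^2 = 4 ✓.


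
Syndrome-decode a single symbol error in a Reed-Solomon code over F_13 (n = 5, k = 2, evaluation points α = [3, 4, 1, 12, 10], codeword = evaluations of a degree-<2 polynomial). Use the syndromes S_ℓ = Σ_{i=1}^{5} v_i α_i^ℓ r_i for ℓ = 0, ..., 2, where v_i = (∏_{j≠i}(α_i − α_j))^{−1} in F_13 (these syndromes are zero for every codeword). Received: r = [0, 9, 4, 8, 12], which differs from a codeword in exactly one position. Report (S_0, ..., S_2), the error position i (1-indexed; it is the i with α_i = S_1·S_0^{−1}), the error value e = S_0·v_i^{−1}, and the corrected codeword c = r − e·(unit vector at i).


S = (11, 5, 7), error at position 2, error magnitude e = 11, c = [0, 11, 4, 8, 12].

Step 1: column multipliers v_i = (∏_{j≠i}(α_i − α_j))^{−1} mod 13.
  i = 1 (α = 3): (3−4)(3−1)(3−12)(3−10) = (−1)·2·(−9)·(−7) = −126 ≡ 4, so v_1 = 4^{−1} = 10 (mod 13).
  i = 2 (α = 4): (4−3)(4−1)(4−12)(4−10) = 1·3·(−8)·(−6) = 144 ≡ 1, so v_2 = 1^{−1} = 1 (mod 13).
  i = 3 (α = 1): (1−3)(1−4)(1−12)(1−10) = (−2)·(−3)·(−11)·(−9) = 594 ≡ 9, so v_3 = 9^{−1} = 3 (mod 13).
  i = 4 (α = 12): (12−3)(12−4)(12−1)(12−10) = 9·8·11·2 = 1584 ≡ 11, so v_4 = 11^{−1} = 6 (mod 13).
  i = 5 (α = 10): (10−3)(10−4)(10−1)(10−12) = 7·6·9·(−2) = −756 ≡ 11, so v_5 = 11^{−1} = 6 (mod 13).
  v = [10, 1, 3, 6, 6].
Step 2: syndromes of r = [0, 9, 4, 8, 12] (all sums mod 13).
  S_0 = Σ v_i r_i = 10·0 + 1·9 + 3·4 + 6·8 + 6·12 = 141 ≡ 11.
  S_1 = Σ v_i α_i r_i = 10·3·0 + 1·4·9 + 3·1·4 + 6·12·8 + 6·10·12 = 1344 ≡ 5.
  α_i^2 mod 13 = [9, 3, 1, 1, 9].
  S_2 = Σ v_i α_i^2 r_i = 10·9·0 + 1·3·9 + 3·1·4 + 6·1·8 + 6·9·12 = 735 ≡ 7.
  S = (11, 5, 7) ≠ 0, so r is not a codeword (an error is present).
Step 3: locate the error. For a single error e at position i, S_ℓ = v_i·e·α_i^ℓ, so α_err = S_1/S_0.
  S_0^{−1} = 11^{−1} = 6 (mod 13), so α_err = 5·6 = 30 ≡ 4 = α_2. Error position i = 2.
  Consistency check: S_2/S_1 = 7·8 = 56 ≡ 4 = α_err ✓ (single-error assumption holds).
Step 4: error magnitude e = S_0/v_2 = S_0·∏_{j≠2}(α_2 − α_j) = 11·1 = 11 ≡ 11 (mod 13).
Step 5: correct position 2: c_2 = r_2 − e = 9 − 11 ≡ 11 (mod 13). Hence c = [0, 11, 4, 8, 12].
  Check: interpolating c through the α_i gives m(x) = 6 + 11·x (degree < 2) with m(α_i) = c_i for every i, so c is indeed a codeword.


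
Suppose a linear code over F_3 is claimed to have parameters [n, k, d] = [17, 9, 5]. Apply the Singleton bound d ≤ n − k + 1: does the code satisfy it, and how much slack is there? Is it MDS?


Singleton RHS = n − k + 1 = 9, slack = 4, bound satisfied, not MDS.

Singleton bound: d ≤ n − k + 1.
Here n = 17, k = 9, so n − k + 1 = 9.
Given d = 5, check d ≤ 9: YES.
Slack = (n − k + 1) − d = 4.
The code is NOT MDS (slack = 4 > 0).
Description: the claimed parameters are [17, 9, 5]_3; such a code would be non-MDS.


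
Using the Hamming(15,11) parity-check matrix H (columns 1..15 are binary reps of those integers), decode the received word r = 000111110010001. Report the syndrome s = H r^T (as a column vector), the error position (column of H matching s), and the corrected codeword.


s = (1, 1, 0, 0)^T, error position = 12, corrected codeword c = 000111110011001

Compute s = H r^T mod 2 one row at a time:
  s_1 = 1 + 0 + 0 + 1 + 0 + 0 + 0 + 1 = 3 ≡ 1 (mod 2).
  s_2 = 1 + 1 + 1 + 1 + 0 + 0 + 0 + 1 = 5 ≡ 1 (mod 2).
  s_3 = 0 + 0 + 1 + 1 + 0 + 1 + 0 + 1 = 4 ≡ 0 (mod 2).
  s_4 = 0 + 0 + 1 + 1 + 0 + 1 + 0 + 1 = 4 ≡ 0 (mod 2).
s = (1, 1, 0, 0)^T — this equals column 12 of H (binary 1100), so error is at position 12.
Correct: flip bit 12 of r = 000111110010001 to get c = 000111110011001.


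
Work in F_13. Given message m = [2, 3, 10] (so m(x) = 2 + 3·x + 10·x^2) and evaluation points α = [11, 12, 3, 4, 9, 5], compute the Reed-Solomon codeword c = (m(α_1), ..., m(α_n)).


c = [10, 9, 10, 5, 7, 7]

Message polynomial: m(x) = 2 + 3·x + 10·x^2 (mod 13).
For each evaluation point α_i, compute m(α_i) mod 13:
  α_1 = 11: Horner steps 10 → 9 → 10, so m(11) = 10.
  α_2 = 12: Horner steps 10 → 6 → 9, so m(12) = 9.
  α_3 = 3: Horner steps 10 → 7 → 10, so m(3) = 10.
  α_4 = 4: Horner steps 10 → 4 → 5, so m(4) = 5.
  α_5 = 9: Horner steps 10 → 2 → 7, so m(9) = 7.
  α_6 = 5: Horner steps 10 → 1 → 7, so m(5) = 7.
Codeword c = [10, 9, 10, 5, 7, 7] ∈ F_13^6.


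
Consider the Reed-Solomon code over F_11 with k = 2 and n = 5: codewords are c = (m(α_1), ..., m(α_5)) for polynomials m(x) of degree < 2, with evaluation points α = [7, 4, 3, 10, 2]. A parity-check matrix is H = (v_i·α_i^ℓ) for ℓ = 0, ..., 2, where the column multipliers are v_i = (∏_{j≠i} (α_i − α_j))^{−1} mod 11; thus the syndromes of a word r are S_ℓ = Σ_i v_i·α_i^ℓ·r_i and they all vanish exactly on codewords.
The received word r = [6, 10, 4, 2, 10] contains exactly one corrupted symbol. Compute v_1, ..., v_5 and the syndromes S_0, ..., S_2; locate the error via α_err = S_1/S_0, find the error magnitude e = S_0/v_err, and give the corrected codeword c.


S = (4, 8, 5), error at position 5, error magnitude e = 1, c = [6, 10, 4, 2, 9].

Step 1: column multipliers v_i = (∏_{j≠i}(α_i − α_j))^{−1} mod 11.
  i = 1 (α = 7): (7−4)(7−3)(7−10)(7−2) = 3·4·(−3)·5 = −180 ≡ 7, so v_1 = 7^{−1} = 8 (mod 11).
  i = 2 (α = 4): (4−7)(4−3)(4−10)(4−2) = (−3)·1·(−6)·2 = 36 ≡ 3, so v_2 = 3^{−1} = 4 (mod 11).
  i = 3 (α = 3): (3−7)(3−4)(3−10)(3−2) = (−4)·(−1)·(−7)·1 = −28 ≡ 5, so v_3 = 5^{−1} = 9 (mod 11).
  i = 4 (α = 10): (10−7)(10−4)(10−3)(10−2) = 3·6·7·8 = 1008 ≡ 7, so v_4 = 7^{−1} = 8 (mod 11).
  i = 5 (α = 2): (2−7)(2−4)(2−3)(2−10) = (−5)·(−2)·(−1)·(−8) = 80 ≡ 3, so v_5 = 3^{−1} = 4 (mod 11).
  v = [8, 4, 9, 8, 4].
Step 2: syndromes of r = [6, 10, 4, 2, 10] (all sums mod 11).
  S_0 = Σ v_i r_i = 8·6 + 4·10 + 9·4 + 8·2 + 4·10 = 180 ≡ 4.
  S_1 = Σ v_i α_i r_i = 8·7·6 + 4·4·10 + 9·3·4 + 8·10·2 + 4·2·10 = 844 ≡ 8.
  α_i^2 mod 11 = [5, 5, 9, 1, 4].
  S_2 = Σ v_i α_i^2 r_i = 8·5·6 + 4·5·10 + 9·9·4 + 8·1·2 + 4·4·10 = 940 ≡ 5.
  S = (4, 8, 5) ≠ 0, so r is not a codeword (an error is present).
Step 3: locate the error. For a single error e at position i, S_ℓ = v_i·e·α_i^ℓ, so α_err = S_1/S_0.
  S_0^{−1} = 4^{−1} = 3 (mod 11), so α_err = 8·3 = 24 ≡ 2 = α_5. Error position i = 5.
  Consistency check: S_2/S_1 = 5·7 = 35 ≡ 2 = α_err ✓ (single-error assumption holds).
Step 4: error magnitude e = S_0/v_5 = S_0·∏_{j≠5}(α_5 − α_j) = 4·3 = 12 ≡ 1 (mod 11).
Step 5: correct position 5: c_5 = r_5 − e = 10 − 1 ≡ 9 (mod 11). Hence c = [6, 10, 4, 2, 9].
  Check: interpolating c through the α_i gives m(x) = 8 + 6·x (degree < 2) with m(α_i) = c_i for every i, so c is indeed a codeword.


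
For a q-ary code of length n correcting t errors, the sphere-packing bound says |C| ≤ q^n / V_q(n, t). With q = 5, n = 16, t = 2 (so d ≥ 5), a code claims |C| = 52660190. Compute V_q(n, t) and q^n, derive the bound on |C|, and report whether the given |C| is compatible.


V_q(n, t) = 1985, q^n = 152587890625, Hamming bound = 76870473, |C| = 52660190 ≤ bound (satisfied).

Step 1: Compute V_q(n, t) = Σ_{j=0}^2 C(n, j) (q−1)^j.
  j = 0: C(16,0)·(4)^0 = 1·1 = 1.
  j = 1: C(16,1)·(4)^1 = 16·4 = 64.
  j = 2: C(16,2)·(4)^2 = 120·16 = 1920.
  V_q(n, t) = 1 + 64 + 1920 = 1985.
Step 2: q^n = 5^16 = 152587890625.
Step 3: Hamming bound ⌊q^n / V_q(n,t)⌋ = ⌊152587890625/1985⌋ = 76870473.
Step 4: Compare |C| = 52660190 to 76870473: satisfied.
The claimed |C| lies below the Hamming bound.


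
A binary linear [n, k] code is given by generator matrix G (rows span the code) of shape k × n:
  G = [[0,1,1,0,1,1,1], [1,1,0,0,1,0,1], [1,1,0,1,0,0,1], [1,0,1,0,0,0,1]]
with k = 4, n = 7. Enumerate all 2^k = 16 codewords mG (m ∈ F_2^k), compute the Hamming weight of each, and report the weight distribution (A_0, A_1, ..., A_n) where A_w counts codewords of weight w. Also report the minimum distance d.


Weight distribution: A_0 = 1, A_2 = 2, A_3 = 4, A_4 = 5, A_5 = 4. Minimum distance d = 2.

Enumerate all 2^4 = 16 messages m ∈ F_2^4.
For each, compute codeword c = mG in F_2^7, then tally its weight.
  m = 0000 → c = 0000000, weight = 0.
  m = 1000 → c = 0110111, weight = 5.
  m = 0100 → c = 1100101, weight = 4.
  m = 1100 → c = 1010010, weight = 3.
  m = 0010 → c = 1101001, weight = 4.
  m = 1010 → c = 1011110, weight = 5.
  m = 0110 → c = 0001100, weight = 2.
  m = 1110 → c = 0111011, weight = 5.
  m = 0001 → c = 1010001, weight = 3.
  m = 1001 → c = 1100110, weight = 4.
  m = 0101 → c = 0110100, weight = 3.
  m = 1101 → c = 0000011, weight = 2.
  m = 0011 → c = 0111000, weight = 3.
  m = 1011 → c = 0001111, weight = 4.
  m = 0111 → c = 1011101, weight = 5.
  m = 1111 → c = 1101010, weight = 4.
Tally weights:
  weight 0: 1 codewords.
  weight 2: 2 codewords.
  weight 3: 4 codewords.
  weight 4: 5 codewords.
  weight 5: 4 codewords.
Minimum distance d = smallest w > 0 with A_w > 0 = 2.
Sanity: Σ A_w = 16 = 2^4 = 16 ✓.


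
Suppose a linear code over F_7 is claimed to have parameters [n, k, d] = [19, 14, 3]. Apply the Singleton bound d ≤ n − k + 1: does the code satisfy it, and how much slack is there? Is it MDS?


Singleton RHS = n − k + 1 = 6, slack = 3, bound satisfied, not MDS.

Singleton bound: d ≤ n − k + 1.
Here n = 19, k = 14, so n − k + 1 = 6.
Given d = 3, check d ≤ 6: YES.
Slack = (n − k + 1) − d = 3.
The code is NOT MDS (slack = 3 > 0).
Description: the claimed parameters are [19, 14, 3]_7; such a code would be non-MDS.


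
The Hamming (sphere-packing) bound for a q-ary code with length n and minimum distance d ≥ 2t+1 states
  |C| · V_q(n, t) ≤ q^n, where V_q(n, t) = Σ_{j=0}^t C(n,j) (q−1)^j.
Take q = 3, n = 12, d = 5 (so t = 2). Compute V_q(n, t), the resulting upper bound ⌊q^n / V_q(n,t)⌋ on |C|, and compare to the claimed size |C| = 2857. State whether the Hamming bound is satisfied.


V_q(n, t) = 289, q^n = 531441, Hamming bound = 1838, |C| = 2857 > bound (violated).

Step 1: Compute V_q(n, t) = Σ_{j=0}^2 C(n, j) (q−1)^j.
  j = 0: C(12,0)·(2)^0 = 1·1 = 1.
  j = 1: C(12,1)·(2)^1 = 12·2 = 24.
  j = 2: C(12,2)·(2)^2 = 66·4 = 264.
  V_q(n, t) = 1 + 24 + 264 = 289.
Step 2: q^n = 3^12 = 531441.
Step 3: Hamming bound ⌊q^n / V_q(n,t)⌋ = ⌊531441/289⌋ = 1838.
Step 4: Compare |C| = 2857 to 1838: violated.
The claimed |C| lies above the Hamming bound, so no 3-ary code of length 12 with d ≥ 5 can have 2857 codewords.


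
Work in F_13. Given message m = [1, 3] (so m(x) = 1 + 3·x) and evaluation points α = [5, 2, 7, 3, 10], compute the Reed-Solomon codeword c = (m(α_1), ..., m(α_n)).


c = [3, 7, 9, 10, 5]

Message polynomial: m(x) = 1 + 3·x (mod 13).
For each evaluation point α_i, compute m(α_i) mod 13:
  α_1 = 5: Horner steps 3 → 3, so m(5) = 3.
  α_2 = 2: Horner steps 3 → 7, so m(2) = 7.
  α_3 = 7: Horner steps 3 → 9, so m(7) = 9.
  α_4 = 3: Horner steps 3 → 10, so m(3) = 10.
  α_5 = 10: Horner steps 3 → 5, so m(10) = 5.
Codeword c = [3, 7, 9, 10, 5] ∈ F_13^5.


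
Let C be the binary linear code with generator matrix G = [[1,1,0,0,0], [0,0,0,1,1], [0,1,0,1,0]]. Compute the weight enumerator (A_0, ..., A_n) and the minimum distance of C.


Weight distribution: A_0 = 1, A_2 = 6, A_4 = 1. Minimum distance d = 2.

Enumerate all 2^3 = 8 messages m ∈ F_2^3.
For each, compute codeword c = mG in F_2^5, then tally its weight.
  m = 000 → c = 00000, weight = 0.
  m = 100 → c = 11000, weight = 2.
  m = 010 → c = 00011, weight = 2.
  m = 110 → c = 11011, weight = 4.
  m = 001 → c = 01010, weight = 2.
  m = 101 → c = 10010, weight = 2.
  m = 011 → c = 01001, weight = 2.
  m = 111 → c = 10001, weight = 2.
Tally weights:
  weight 0: 1 codewords.
  weight 2: 6 codewords.
  weight 4: 1 codewords.
Minimum distance d = smallest w > 0 with A_w > 0 = 2.
Sanity: Σ A_w = 8 = 2^3 = 8 ✓.


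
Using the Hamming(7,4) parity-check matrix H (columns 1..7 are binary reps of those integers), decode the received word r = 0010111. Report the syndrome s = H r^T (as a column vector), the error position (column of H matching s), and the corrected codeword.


s = (1, 1, 1)^T, error position = 7, corrected codeword c = 0010110

Compute s = H r^T mod 2 one row at a time:
  s_1 = 0 + 1 + 1 + 1 = 3 ≡ 1 (mod 2).
  s_2 = 0 + 1 + 1 + 1 = 3 ≡ 1 (mod 2).
  s_3 = 0 + 1 + 1 + 1 = 3 ≡ 1 (mod 2).
s = (1, 1, 1)^T — this equals column 7 of H (binary 111), so error is at position 7.
Correct: flip bit 7 of r = 0010111 to get c = 0010110.


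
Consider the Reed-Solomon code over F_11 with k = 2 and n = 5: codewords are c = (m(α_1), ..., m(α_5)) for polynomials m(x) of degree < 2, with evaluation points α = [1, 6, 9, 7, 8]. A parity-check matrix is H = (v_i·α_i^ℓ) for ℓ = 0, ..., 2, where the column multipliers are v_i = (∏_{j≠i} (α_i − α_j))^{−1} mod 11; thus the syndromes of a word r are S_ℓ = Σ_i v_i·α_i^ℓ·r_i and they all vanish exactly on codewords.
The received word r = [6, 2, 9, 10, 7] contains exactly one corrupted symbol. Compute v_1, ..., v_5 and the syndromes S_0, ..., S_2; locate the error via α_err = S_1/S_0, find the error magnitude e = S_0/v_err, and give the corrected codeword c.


S = (4, 3, 5), error at position 3, error magnitude e = 5, c = [6, 2, 4, 10, 7].

Step 1: column multipliers v_i = (∏_{j≠i}(α_i − α_j))^{−1} mod 11.
  i = 1 (α = 1): (1−6)(1−9)(1−7)(1−8) = (−5)·(−8)·(−6)·(−7) = 1680 ≡ 8, so v_1 = 8^{−1} = 7 (mod 11).
  i = 2 (α = 6): (6−1)(6−9)(6−7)(6−8) = 5·(−3)·(−1)·(−2) = −30 ≡ 3, so v_2 = 3^{−1} = 4 (mod 11).
  i = 3 (α = 9): (9−1)(9−6)(9−7)(9−8) = 8·3·2·1 = 48 ≡ 4, so v_3 = 4^{−1} = 3 (mod 11).
  i = 4 (α = 7): (7−1)(7−6)(7−9)(7−8) = 6·1·(−2)·(−1) = 12 ≡ 1, so v_4 = 1^{−1} = 1 (mod 11).
  i = 5 (α = 8): (8−1)(8−6)(8−9)(8−7) = 7·2·(−1)·1 = −14 ≡ 8, so v_5 = 8^{−1} = 7 (mod 11).
  v = [7, 4, 3, 1, 7].
Step 2: syndromes of r = [6, 2, 9, 10, 7] (all sums mod 11).
  S_0 = Σ v_i r_i = 7·6 + 4·2 + 3·9 + 1·10 + 7·7 = 136 ≡ 4.
  S_1 = Σ v_i α_i r_i = 7·1·6 + 4·6·2 + 3·9·9 + 1·7·10 + 7·8·7 = 795 ≡ 3.
  α_i^2 mod 11 = [1, 3, 4, 5, 9].
  S_2 = Σ v_i α_i^2 r_i = 7·1·6 + 4·3·2 + 3·4·9 + 1·5·10 + 7·9·7 = 665 ≡ 5.
  S = (4, 3, 5) ≠ 0, so r is not a codeword (an error is present).
Step 3: locate the error. For a single error e at position i, S_ℓ = v_i·e·α_i^ℓ, so α_err = S_1/S_0.
  S_0^{−1} = 4^{−1} = 3 (mod 11), so α_err = 3·3 = 9 ≡ 9 = α_3. Error position i = 3.
  Consistency check: S_2/S_1 = 5·4 = 20 ≡ 9 = α_err ✓ (single-error assumption holds).
Step 4: error magnitude e = S_0/v_3 = S_0·∏_{j≠3}(α_3 − α_j) = 4·4 = 16 ≡ 5 (mod 11).
Step 5: correct position 3: c_3 = r_3 − e = 9 − 5 ≡ 4 (mod 11). Hence c = [6, 2, 4, 10, 7].
  Check: interpolating c through the α_i gives m(x) = 9 + 8·x (degree < 2) with m(α_i) = c_i for every i, so c is indeed a codeword.
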